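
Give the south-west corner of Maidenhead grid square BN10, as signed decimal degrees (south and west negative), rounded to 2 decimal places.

40.00, -158.00

Field B=1, N=13: +1·20° lon, +13·10° lat → SW at lon -160°, lat 40°.
Square 1, 0: +1·2° lon, +0·1° lat → SW at lon -158°, lat 40°.
latitude 40.00, longitude -158.00.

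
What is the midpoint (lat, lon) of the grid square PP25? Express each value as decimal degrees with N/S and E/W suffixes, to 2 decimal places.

Field P=15, P=15: +15·20° lon, +15·10° lat → SW at lon 120°, lat 60°.
Square 2, 5: +2·2° lon, +5·1° lat → SW at lon 124°, lat 65°.
Cell spans 2° lon × 1° lat. Centre is SW corner plus half of each.
latitude 65.50° N, longitude 125.00° E.

65.50° N, 125.00° E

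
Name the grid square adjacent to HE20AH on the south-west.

HE10xg

Longitude subsquare a = 0; −1 → -1, wraps to 23 = x, carry into square.
Longitude square 2; −1 → 1.
Latitude subsquare h = 7; −1 → 6 = g.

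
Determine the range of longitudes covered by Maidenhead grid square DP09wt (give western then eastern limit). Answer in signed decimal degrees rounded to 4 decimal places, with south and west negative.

Field D=3, P=15: +3·20° lon, +15·10° lat → SW at lon -120°, lat 60°.
Square 0, 9: +0·2° lon, +9·1° lat → SW at lon -120°, lat 69°.
Subsquare w=22, t=19: +22·0.0833333° lon, +19·0.0416667° lat → SW at lon -118.167°, lat 69.7917°.
Cell spans 0.0833333° lon × 0.0416667° lat.
west -118.1667, east -118.0833.

-118.1667, -118.0833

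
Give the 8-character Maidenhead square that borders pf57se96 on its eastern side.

PF57te06

Longitude extended square 9; +1 → 10, wraps to 0, carry into subsquare.
Longitude subsquare s = 18; +1 → 19 = t.
The latitude characters are unchanged.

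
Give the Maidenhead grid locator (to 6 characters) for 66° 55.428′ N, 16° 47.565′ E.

Shift to the Maidenhead origin (180°W, 90°S): lon 196.7928, lat 156.9238.
Field: lon ⌊196.7928/20⌋ = 9 → J; lat ⌊156.9238/10⌋ = 15 → P.
Square: lon ⌊16.7928/2⌋ = 8; lat ⌊6.9238/1⌋ = 6.
Subsquare: lon ⌊0.7928/0.0833333⌋ = 9 → j; lat ⌊0.9238/0.0416667⌋ = 22 → w.

JP86jw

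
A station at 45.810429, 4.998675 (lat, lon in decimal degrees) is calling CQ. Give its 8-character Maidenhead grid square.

JN25lt94

Offset from 180°W / 90°S: lon 184.99867°, lat 135.81043°.
Field (20°×10°, letters A–R): 184.99867/20 → 9 → J, 135.81043/10 → 13 → N; chars JN.
Square (2°×1°, digits 0–9): 4.99867/2 → 2, 5.81043/1 → 5; chars 25.
Subsquare (5′×2.5′, letters a–x): 0.99867/0.0833333 → 11 → l, 0.81043/0.0416667 → 19 → t; chars lt.
Extended square (30″×15″, digits 0–9): 0.08201/0.00833333 → 9, 0.01876/0.00416667 → 4; chars 94.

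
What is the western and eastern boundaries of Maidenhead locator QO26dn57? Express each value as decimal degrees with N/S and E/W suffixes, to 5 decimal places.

Field Q=16, O=14: +16·20° lon, +14·10° lat → SW at lon 140°, lat 50°.
Square 2, 6: +2·2° lon, +6·1° lat → SW at lon 144°, lat 56°.
Subsquare d=3, n=13: +3·0.0833333° lon, +13·0.0416667° lat → SW at lon 144.25°, lat 56.5417°.
Extended square 5, 7: +5·0.00833333° lon, +7·0.00416667° lat → SW at lon 144.292°, lat 56.5708°.
Cell spans 0.00833333° lon × 0.00416667° lat.
west 144.29167° E, east 144.30000° E.

144.29167° E, 144.30000° E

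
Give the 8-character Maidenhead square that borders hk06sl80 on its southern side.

HK06sk89

Latitude extended square 0; −1 → -1, wraps to 9, carry into subsquare.
Latitude subsquare l = 11; −1 → 10 = k.
The longitude characters are unchanged.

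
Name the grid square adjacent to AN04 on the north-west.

Longitude square 0; −1 → -1, wraps to 9, carry into field.
Longitude field A = 0; −1 → -1, wraps to 17 = R, wrapping around the antimeridian.
Latitude square 4; +1 → 5.

RN95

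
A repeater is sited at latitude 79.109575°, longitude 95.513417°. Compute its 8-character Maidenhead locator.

NQ79sc16

Add 180° to longitude and 90° to latitude: 275.51342, 169.10958.
Field (20°×10°, letters A–R): lon ⌊275.51342/20⌋ = 13 → N; lat ⌊169.10958/10⌋ = 16 → Q.
Square (2°×1°, digits 0–9): lon ⌊15.51342/2⌋ = 7; lat ⌊9.10958/1⌋ = 9.
Subsquare (5′×2.5′, letters a–x): lon ⌊1.51342/0.0833333⌋ = 18 → s; lat ⌊0.10958/0.0416667⌋ = 2 → c.
Extended square (30″×15″, digits 0–9): lon ⌊0.01342/0.00833333⌋ = 1; lat ⌊0.02624/0.00416667⌋ = 6.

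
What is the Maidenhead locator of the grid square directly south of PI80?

PH89

Latitude square 0; −1 → -1, wraps to 9, carry into field.
Latitude field I = 8; −1 → 7 = H.
The longitude characters are unchanged.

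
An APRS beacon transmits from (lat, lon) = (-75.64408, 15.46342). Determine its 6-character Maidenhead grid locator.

JB74ri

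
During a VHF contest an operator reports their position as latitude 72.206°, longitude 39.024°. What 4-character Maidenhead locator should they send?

KQ92

Add 180° to longitude and 90° to latitude: 219.02, 162.21.
Field: lon ⌊219.02/20⌋ = 10 → K; lat ⌊162.21/10⌋ = 16 → Q.
Square: lon ⌊19.02/2⌋ = 9; lat ⌊2.21/1⌋ = 2.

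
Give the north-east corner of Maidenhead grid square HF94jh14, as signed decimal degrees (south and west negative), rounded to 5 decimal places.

-35.68750, -21.23333

Field H=7, F=5: +7·20° lon, +5·10° lat → SW at lon -40°, lat -40°.
Square 9, 4: +9·2° lon, +4·1° lat → SW at lon -22°, lat -36°.
Subsquare j=9, h=7: +9·0.0833333° lon, +7·0.0416667° lat → SW at lon -21.25°, lat -35.7083°.
Extended square 1, 4: +1·0.00833333° lon, +4·0.00416667° lat → SW at lon -21.2417°, lat -35.6917°.
Cell spans 0.00833333° lon × 0.00416667° lat. NE corner is SW corner plus one full cell.
latitude -35.68750, longitude -21.23333.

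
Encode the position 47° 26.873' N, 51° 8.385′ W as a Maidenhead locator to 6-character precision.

GN47kk

Offset from 180°W / 90°S: lon 128.8603°, lat 137.4479°.
Field: 128.8603/20 → 6 → G, 137.4479/10 → 13 → N; chars GN.
Square: 8.8603/2 → 4, 7.4479/1 → 7; chars 47.
Subsquare: 0.8603/0.0833333 → 10 → k, 0.4479/0.0416667 → 10 → k; chars kk.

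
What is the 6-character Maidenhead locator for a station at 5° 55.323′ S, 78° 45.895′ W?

Offset from 180°W / 90°S: lon 101.2351°, lat 84.0780°.
Field: lon ⌊101.2351/20⌋ = 5 → F; lat ⌊84.0780/10⌋ = 8 → I.
Square: lon ⌊1.2351/2⌋ = 0; lat ⌊4.0780/1⌋ = 4.
Subsquare: lon ⌊1.2351/0.0833333⌋ = 14 → o; lat ⌊0.0780/0.0416667⌋ = 1 → b.

FI04ob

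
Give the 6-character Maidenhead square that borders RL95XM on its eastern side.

AL05am

Longitude subsquare x = 23; +1 → 24, wraps to 0 = a, carry into square.
Longitude square 9; +1 → 10, wraps to 0, carry into field.
Longitude field R = 17; +1 → 18, wraps to 0 = A, wrapping around the antimeridian.
The latitude characters are unchanged.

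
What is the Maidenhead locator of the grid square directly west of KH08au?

JH98xu

Longitude subsquare a = 0; −1 → -1, wraps to 23 = x, carry into square.
Longitude square 0; −1 → -1, wraps to 9, carry into field.
Longitude field K = 10; −1 → 9 = J.
The latitude characters are unchanged.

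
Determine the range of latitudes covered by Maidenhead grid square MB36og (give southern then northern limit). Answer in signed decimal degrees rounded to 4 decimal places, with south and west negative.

-73.7500, -73.7083

Field M=12, B=1: +12·20° lon, +1·10° lat → SW at lon 60°, lat -80°.
Square 3, 6: +3·2° lon, +6·1° lat → SW at lon 66°, lat -74°.
Subsquare o=14, g=6: +14·0.0833333° lon, +6·0.0416667° lat → SW at lon 67.1667°, lat -73.75°.
Cell spans 0.0833333° lon × 0.0416667° lat.
south -73.7500, north -73.7083.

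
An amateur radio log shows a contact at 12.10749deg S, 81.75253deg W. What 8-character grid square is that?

Add 180° to longitude and 90° to latitude: 98.24747, 77.89251.
Field: 98.24747/20 → 4 → E, 77.89251/10 → 7 → H; chars EH.
Square: 18.24747/2 → 9, 7.89251/1 → 7; chars 97.
Subsquare: 0.24747/0.0833333 → 2 → c, 0.89251/0.0416667 → 21 → v; chars cv.
Extended square: 0.08080/0.00833333 → 9, 0.01751/0.00416667 → 4; chars 94.

EH97cv94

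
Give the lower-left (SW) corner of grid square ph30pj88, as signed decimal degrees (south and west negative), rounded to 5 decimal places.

-19.59167, 127.31667

Field P=15, H=7: +15·20° lon, +7·10° lat → SW at lon 120°, lat -20°.
Square 3, 0: +3·2° lon, +0·1° lat → SW at lon 126°, lat -20°.
Subsquare p=15, j=9: +15·0.0833333° lon, +9·0.0416667° lat → SW at lon 127.25°, lat -19.625°.
Extended square 8, 8: +8·0.00833333° lon, +8·0.00416667° lat → SW at lon 127.317°, lat -19.5917°.
latitude -19.59167, longitude 127.31667.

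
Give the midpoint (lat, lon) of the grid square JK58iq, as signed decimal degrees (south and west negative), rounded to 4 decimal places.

18.6875, 10.7083

Field J=9, K=10: +9·20° lon, +10·10° lat → SW at lon 0°, lat 10°.
Square 5, 8: +5·2° lon, +8·1° lat → SW at lon 10°, lat 18°.
Subsquare i=8, q=16: +8·0.0833333° lon, +16·0.0416667° lat → SW at lon 10.6667°, lat 18.6667°.
Cell spans 0.0833333° lon × 0.0416667° lat. Centre is SW corner plus half of each.
latitude 18.6875, longitude 10.7083.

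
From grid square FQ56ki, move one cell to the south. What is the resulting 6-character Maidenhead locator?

Latitude subsquare i = 8; −1 → 7 = h.
The longitude characters are unchanged.

FQ56kh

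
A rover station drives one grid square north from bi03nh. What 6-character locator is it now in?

Latitude subsquare h = 7; +1 → 8 = i.
The longitude characters are unchanged.

BI03ni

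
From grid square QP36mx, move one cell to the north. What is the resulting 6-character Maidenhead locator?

QP37ma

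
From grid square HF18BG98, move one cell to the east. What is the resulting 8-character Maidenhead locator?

Longitude extended square 9; +1 → 10, wraps to 0, carry into subsquare.
Longitude subsquare b = 1; +1 → 2 = c.
The latitude characters are unchanged.

HF18cg08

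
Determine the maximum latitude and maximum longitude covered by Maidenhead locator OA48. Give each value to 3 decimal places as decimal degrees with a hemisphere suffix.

Field O=14, A=0: +14·20° lon, +0·10° lat → SW at lon 100°, lat -90°.
Square 4, 8: +4·2° lon, +8·1° lat → SW at lon 108°, lat -82°.
Cell spans 2° lon × 1° lat. NE corner is SW corner plus one full cell.
latitude 81.000° S, longitude 110.000° E.

81.000° S, 110.000° E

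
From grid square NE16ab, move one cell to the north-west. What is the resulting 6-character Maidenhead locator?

NE06xc

Longitude subsquare a = 0; −1 → -1, wraps to 23 = x, carry into square.
Longitude square 1; −1 → 0.
Latitude subsquare b = 1; +1 → 2 = c.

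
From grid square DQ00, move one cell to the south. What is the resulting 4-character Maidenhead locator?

DP09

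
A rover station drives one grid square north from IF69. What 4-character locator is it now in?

IG60

Latitude square 9; +1 → 10, wraps to 0, carry into field.
Latitude field F = 5; +1 → 6 = G.
The longitude characters are unchanged.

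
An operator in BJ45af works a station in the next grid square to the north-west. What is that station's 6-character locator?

BJ35xg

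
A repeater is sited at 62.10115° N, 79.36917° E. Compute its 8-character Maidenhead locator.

Add 180° to longitude and 90° to latitude: 259.36917, 152.10115.
Field: lon ⌊259.36917/20⌋ = 12 → M; lat ⌊152.10115/10⌋ = 15 → P.
Square: lon ⌊19.36917/2⌋ = 9; lat ⌊2.10115/1⌋ = 2.
Subsquare: lon ⌊1.36917/0.0833333⌋ = 16 → q; lat ⌊0.10115/0.0416667⌋ = 2 → c.
Extended square: lon ⌊0.03584/0.00833333⌋ = 4; lat ⌊0.01782/0.00416667⌋ = 4.

MP92qc44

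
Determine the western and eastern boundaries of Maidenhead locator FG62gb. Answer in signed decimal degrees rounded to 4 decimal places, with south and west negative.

-67.5000, -67.4167

Field F=5, G=6: +5·20° lon, +6·10° lat → SW at lon -80°, lat -30°.
Square 6, 2: +6·2° lon, +2·1° lat → SW at lon -68°, lat -28°.
Subsquare g=6, b=1: +6·0.0833333° lon, +1·0.0416667° lat → SW at lon -67.5°, lat -27.9583°.
Cell spans 0.0833333° lon × 0.0416667° lat.
west -67.5000, east -67.4167.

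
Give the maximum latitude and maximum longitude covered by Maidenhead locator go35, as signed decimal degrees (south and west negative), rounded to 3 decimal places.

Field G=6, O=14: +6·20° lon, +14·10° lat → SW at lon -60°, lat 50°.
Square 3, 5: +3·2° lon, +5·1° lat → SW at lon -54°, lat 55°.
Cell spans 2° lon × 1° lat. NE corner is SW corner plus one full cell.
latitude 56.000, longitude -52.000.

56.000, -52.000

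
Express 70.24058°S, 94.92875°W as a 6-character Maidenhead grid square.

EB29ms

Shift to the Maidenhead origin (180°W, 90°S): lon 85.0713, lat 19.7594.
Field (20°×10°, letters A–R): 85.0713/20 → 4 → E, 19.7594/10 → 1 → B; chars EB.
Square (2°×1°, digits 0–9): 5.0713/2 → 2, 9.7594/1 → 9; chars 29.
Subsquare (5′×2.5′, letters a–x): 1.0713/0.0833333 → 12 → m, 0.7594/0.0416667 → 18 → s; chars ms.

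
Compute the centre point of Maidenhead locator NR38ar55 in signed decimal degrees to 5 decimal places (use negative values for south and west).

Field N=13, R=17: +13·20° lon, +17·10° lat → SW at lon 80°, lat 80°.
Square 3, 8: +3·2° lon, +8·1° lat → SW at lon 86°, lat 88°.
Subsquare a=0, r=17: +0·0.0833333° lon, +17·0.0416667° lat → SW at lon 86°, lat 88.7083°.
Extended square 5, 5: +5·0.00833333° lon, +5·0.00416667° lat → SW at lon 86.0417°, lat 88.7292°.
Cell spans 0.00833333° lon × 0.00416667° lat. Centre is SW corner plus half of each.
latitude 88.73125, longitude 86.04583.

88.73125, 86.04583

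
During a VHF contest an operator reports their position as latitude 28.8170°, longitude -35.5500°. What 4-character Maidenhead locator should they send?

Offset from 180°W / 90°S: lon 144.45°, lat 118.82°.
Field: 144.45/20 → 7 → H, 118.82/10 → 11 → L; chars HL.
Square: 4.45/2 → 2, 8.82/1 → 8; chars 28.

HL28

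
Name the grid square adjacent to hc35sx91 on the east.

Longitude extended square 9; +1 → 10, wraps to 0, carry into subsquare.
Longitude subsquare s = 18; +1 → 19 = t.
The latitude characters are unchanged.

HC35tx01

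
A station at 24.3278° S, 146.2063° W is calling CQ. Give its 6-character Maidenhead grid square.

BG65vq

Shift to the Maidenhead origin (180°W, 90°S): lon 33.7937, lat 65.6722.
Field: lon ⌊33.7937/20⌋ = 1 → B; lat ⌊65.6722/10⌋ = 6 → G.
Square: lon ⌊13.7937/2⌋ = 6; lat ⌊5.6722/1⌋ = 5.
Subsquare: lon ⌊1.7937/0.0833333⌋ = 21 → v; lat ⌊0.6722/0.0416667⌋ = 16 → q.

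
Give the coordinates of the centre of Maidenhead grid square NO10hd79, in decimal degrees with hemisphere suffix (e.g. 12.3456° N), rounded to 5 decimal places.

50.16458° N, 82.64583° E

Field N=13, O=14: +13·20° lon, +14·10° lat → SW at lon 80°, lat 50°.
Square 1, 0: +1·2° lon, +0·1° lat → SW at lon 82°, lat 50°.
Subsquare h=7, d=3: +7·0.0833333° lon, +3·0.0416667° lat → SW at lon 82.5833°, lat 50.125°.
Extended square 7, 9: +7·0.00833333° lon, +9·0.00416667° lat → SW at lon 82.6417°, lat 50.1625°.
Cell spans 0.00833333° lon × 0.00416667° lat. Centre is SW corner plus half of each.
latitude 50.16458° N, longitude 82.64583° E.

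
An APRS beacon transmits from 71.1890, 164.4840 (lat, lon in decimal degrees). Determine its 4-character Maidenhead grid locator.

RQ21

Shift to the Maidenhead origin (180°W, 90°S): lon 344.48, lat 161.19.
Field (20°×10°, letters A–R): 344.48/20 → 17 → R, 161.19/10 → 16 → Q; chars RQ.
Square (2°×1°, digits 0–9): 4.48/2 → 2, 1.19/1 → 1; chars 21.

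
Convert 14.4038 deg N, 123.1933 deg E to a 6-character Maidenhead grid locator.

Shift to the Maidenhead origin (180°W, 90°S): lon 303.1933, lat 104.4038.
Field (20°×10°, letters A–R): 303.1933/20 → 15 → P, 104.4038/10 → 10 → K; chars PK.
Square (2°×1°, digits 0–9): 3.1933/2 → 1, 4.4038/1 → 4; chars 14.
Subsquare (5′×2.5′, letters a–x): 1.1933/0.0833333 → 14 → o, 0.4038/0.0416667 → 9 → j; chars oj.

PK14oj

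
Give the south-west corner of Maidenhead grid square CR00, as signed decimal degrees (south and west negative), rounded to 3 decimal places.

80.000, -140.000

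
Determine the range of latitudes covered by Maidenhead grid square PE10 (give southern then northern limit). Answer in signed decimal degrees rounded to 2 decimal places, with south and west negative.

Field P=15, E=4: +15·20° lon, +4·10° lat → SW at lon 120°, lat -50°.
Square 1, 0: +1·2° lon, +0·1° lat → SW at lon 122°, lat -50°.
Cell spans 2° lon × 1° lat.
south -50.00, north -49.00.

-50.00, -49.00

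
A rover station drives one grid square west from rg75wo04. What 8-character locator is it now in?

RG75vo94

Longitude extended square 0; −1 → -1, wraps to 9, carry into subsquare.
Longitude subsquare w = 22; −1 → 21 = v.
The latitude characters are unchanged.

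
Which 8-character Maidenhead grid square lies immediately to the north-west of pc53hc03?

PC53gc94

Longitude extended square 0; −1 → -1, wraps to 9, carry into subsquare.
Longitude subsquare h = 7; −1 → 6 = g.
Latitude extended square 3; +1 → 4.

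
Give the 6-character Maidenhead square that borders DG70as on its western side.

DG60xs

Longitude subsquare a = 0; −1 → -1, wraps to 23 = x, carry into square.
Longitude square 7; −1 → 6.
The latitude characters are unchanged.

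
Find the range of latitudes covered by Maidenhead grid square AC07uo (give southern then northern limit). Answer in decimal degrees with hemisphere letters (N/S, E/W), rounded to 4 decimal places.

62.4167° S, 62.3750° S

Field A=0, C=2: +0·20° lon, +2·10° lat → SW at lon -180°, lat -70°.
Square 0, 7: +0·2° lon, +7·1° lat → SW at lon -180°, lat -63°.
Subsquare u=20, o=14: +20·0.0833333° lon, +14·0.0416667° lat → SW at lon -178.333°, lat -62.4167°.
Cell spans 0.0833333° lon × 0.0416667° lat.
south 62.4167° S, north 62.3750° S.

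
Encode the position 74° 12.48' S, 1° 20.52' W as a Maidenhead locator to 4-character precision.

Offset from 180°W / 90°S: lon 178.66°, lat 15.79°.
Field: 178.66/20 → 8 → I, 15.79/10 → 1 → B; chars IB.
Square: 18.66/2 → 9, 5.79/1 → 5; chars 95.

IB95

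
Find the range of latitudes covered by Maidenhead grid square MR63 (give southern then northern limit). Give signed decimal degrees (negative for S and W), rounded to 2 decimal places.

83.00, 84.00

Field M=12, R=17: +12·20° lon, +17·10° lat → SW at lon 60°, lat 80°.
Square 6, 3: +6·2° lon, +3·1° lat → SW at lon 72°, lat 83°.
Cell spans 2° lon × 1° lat.
south 83.00, north 84.00.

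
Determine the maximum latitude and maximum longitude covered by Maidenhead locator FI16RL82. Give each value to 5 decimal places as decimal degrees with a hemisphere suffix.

Field F=5, I=8: +5·20° lon, +8·10° lat → SW at lon -80°, lat -10°.
Square 1, 6: +1·2° lon, +6·1° lat → SW at lon -78°, lat -4°.
Subsquare r=17, l=11: +17·0.0833333° lon, +11·0.0416667° lat → SW at lon -76.5833°, lat -3.54167°.
Extended square 8, 2: +8·0.00833333° lon, +2·0.00416667° lat → SW at lon -76.5167°, lat -3.53333°.
Cell spans 0.00833333° lon × 0.00416667° lat. NE corner is SW corner plus one full cell.
latitude 3.52917° S, longitude 76.50833° W.

3.52917° S, 76.50833° W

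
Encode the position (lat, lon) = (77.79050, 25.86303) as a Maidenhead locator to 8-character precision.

KQ27ws39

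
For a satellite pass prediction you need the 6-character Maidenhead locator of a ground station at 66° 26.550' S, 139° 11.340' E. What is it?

PC93on

Add 180° to longitude and 90° to latitude: 319.1890, 23.5575.
Field: 319.1890/20 → 15 → P, 23.5575/10 → 2 → C; chars PC.
Square: 19.1890/2 → 9, 3.5575/1 → 3; chars 93.
Subsquare: 1.1890/0.0833333 → 14 → o, 0.5575/0.0416667 → 13 → n; chars on.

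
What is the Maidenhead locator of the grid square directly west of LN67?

LN57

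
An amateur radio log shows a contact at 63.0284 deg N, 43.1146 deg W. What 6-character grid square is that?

GP83ka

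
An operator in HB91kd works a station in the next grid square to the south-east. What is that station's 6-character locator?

Longitude subsquare k = 10; +1 → 11 = l.
Latitude subsquare d = 3; −1 → 2 = c.

HB91lc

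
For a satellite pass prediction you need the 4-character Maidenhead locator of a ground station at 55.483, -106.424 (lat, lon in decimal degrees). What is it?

Add 180° to longitude and 90° to latitude: 73.58, 145.48.
Field: 73.58/20 → 3 → D, 145.48/10 → 14 → O; chars DO.
Square: 13.58/2 → 6, 5.48/1 → 5; chars 65.

DO65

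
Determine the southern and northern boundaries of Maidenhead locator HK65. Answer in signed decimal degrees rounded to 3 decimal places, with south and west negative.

Field H=7, K=10: +7·20° lon, +10·10° lat → SW at lon -40°, lat 10°.
Square 6, 5: +6·2° lon, +5·1° lat → SW at lon -28°, lat 15°.
Cell spans 2° lon × 1° lat.
south 15.000, north 16.000.

15.000, 16.000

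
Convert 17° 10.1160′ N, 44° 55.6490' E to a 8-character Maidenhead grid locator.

Offset from 180°W / 90°S: lon 224.92748°, lat 107.16860°.
Field: lon ⌊224.92748/20⌋ = 11 → L; lat ⌊107.16860/10⌋ = 10 → K.
Square: lon ⌊4.92748/2⌋ = 2; lat ⌊7.16860/1⌋ = 7.
Subsquare: lon ⌊0.92748/0.0833333⌋ = 11 → l; lat ⌊0.16860/0.0416667⌋ = 4 → e.
Extended square: lon ⌊0.01082/0.00833333⌋ = 1; lat ⌊0.00193/0.00416667⌋ = 0.

LK27le10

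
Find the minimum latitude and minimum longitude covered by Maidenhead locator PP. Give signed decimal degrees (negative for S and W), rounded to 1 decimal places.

Field P=15, P=15: +15·20° lon, +15·10° lat → SW at lon 120°, lat 60°.
latitude 60.0, longitude 120.0.

60.0, 120.0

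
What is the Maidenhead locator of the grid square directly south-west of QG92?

QG81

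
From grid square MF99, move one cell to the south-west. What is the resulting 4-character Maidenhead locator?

Longitude square 9; −1 → 8.
Latitude square 9; −1 → 8.

MF88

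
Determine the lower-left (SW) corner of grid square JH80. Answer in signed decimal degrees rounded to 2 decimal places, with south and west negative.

-20.00, 16.00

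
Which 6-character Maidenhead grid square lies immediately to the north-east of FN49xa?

Longitude subsquare x = 23; +1 → 24, wraps to 0 = a, carry into square.
Longitude square 4; +1 → 5.
Latitude subsquare a = 0; +1 → 1 = b.

FN59ab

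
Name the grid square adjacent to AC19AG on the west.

AC09xg

Longitude subsquare a = 0; −1 → -1, wraps to 23 = x, carry into square.
Longitude square 1; −1 → 0.
The latitude characters are unchanged.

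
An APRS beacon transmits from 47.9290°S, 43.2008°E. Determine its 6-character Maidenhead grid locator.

LE12ob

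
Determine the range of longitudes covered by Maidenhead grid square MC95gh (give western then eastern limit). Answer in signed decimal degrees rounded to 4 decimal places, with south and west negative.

78.5000, 78.5833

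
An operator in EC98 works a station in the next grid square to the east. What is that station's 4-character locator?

Longitude square 9; +1 → 10, wraps to 0, carry into field.
Longitude field E = 4; +1 → 5 = F.
The latitude characters are unchanged.

FC08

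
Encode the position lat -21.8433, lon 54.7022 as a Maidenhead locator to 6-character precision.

LG78id

Shift to the Maidenhead origin (180°W, 90°S): lon 234.7022, lat 68.1567.
Field: 234.7022/20 → 11 → L, 68.1567/10 → 6 → G; chars LG.
Square: 14.7022/2 → 7, 8.1567/1 → 8; chars 78.
Subsquare: 0.7022/0.0833333 → 8 → i, 0.1567/0.0416667 → 3 → d; chars id.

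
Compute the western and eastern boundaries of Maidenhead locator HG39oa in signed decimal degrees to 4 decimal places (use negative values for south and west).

-32.8333, -32.7500

Field H=7, G=6: +7·20° lon, +6·10° lat → SW at lon -40°, lat -30°.
Square 3, 9: +3·2° lon, +9·1° lat → SW at lon -34°, lat -21°.
Subsquare o=14, a=0: +14·0.0833333° lon, +0·0.0416667° lat → SW at lon -32.8333°, lat -21°.
Cell spans 0.0833333° lon × 0.0416667° lat.
west -32.8333, east -32.7500.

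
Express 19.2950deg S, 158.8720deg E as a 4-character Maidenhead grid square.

Offset from 180°W / 90°S: lon 338.87°, lat 70.70°.
Field (20°×10°, letters A–R): 338.87/20 → 16 → Q, 70.70/10 → 7 → H; chars QH.
Square (2°×1°, digits 0–9): 18.87/2 → 9, 0.70/1 → 0; chars 90.

QH90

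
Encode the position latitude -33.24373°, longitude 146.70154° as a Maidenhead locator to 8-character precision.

QF36is41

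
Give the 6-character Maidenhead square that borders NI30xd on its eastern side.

NI40ad

Longitude subsquare x = 23; +1 → 24, wraps to 0 = a, carry into square.
Longitude square 3; +1 → 4.
The latitude characters are unchanged.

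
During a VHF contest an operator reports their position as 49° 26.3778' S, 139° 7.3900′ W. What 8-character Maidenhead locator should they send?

CE00kn54

Shift to the Maidenhead origin (180°W, 90°S): lon 40.87683, lat 40.56037.
Field: lon ⌊40.87683/20⌋ = 2 → C; lat ⌊40.56037/10⌋ = 4 → E.
Square: lon ⌊0.87683/2⌋ = 0; lat ⌊0.56037/1⌋ = 0.
Subsquare: lon ⌊0.87683/0.0833333⌋ = 10 → k; lat ⌊0.56037/0.0416667⌋ = 13 → n.
Extended square: lon ⌊0.04350/0.00833333⌋ = 5; lat ⌊0.01870/0.00416667⌋ = 4.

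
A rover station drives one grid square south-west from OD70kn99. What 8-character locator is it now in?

OD70kn88

Longitude extended square 9; −1 → 8.
Latitude extended square 9; −1 → 8.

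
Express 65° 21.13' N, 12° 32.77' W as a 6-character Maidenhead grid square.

IP35ri

Offset from 180°W / 90°S: lon 167.4538°, lat 155.3522°.
Field (20°×10°, letters A–R): lon ⌊167.4538/20⌋ = 8 → I; lat ⌊155.3522/10⌋ = 15 → P.
Square (2°×1°, digits 0–9): lon ⌊7.4538/2⌋ = 3; lat ⌊5.3522/1⌋ = 5.
Subsquare (5′×2.5′, letters a–x): lon ⌊1.4538/0.0833333⌋ = 17 → r; lat ⌊0.3522/0.0416667⌋ = 8 → i.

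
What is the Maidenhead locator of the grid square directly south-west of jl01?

Longitude square 0; −1 → -1, wraps to 9, carry into field.
Longitude field J = 9; −1 → 8 = I.
Latitude square 1; −1 → 0.

IL90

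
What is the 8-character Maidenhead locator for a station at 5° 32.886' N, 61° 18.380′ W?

FJ95in31

Offset from 180°W / 90°S: lon 118.69367°, lat 95.54810°.
Field: 118.69367/20 → 5 → F, 95.54810/10 → 9 → J; chars FJ.
Square: 18.69367/2 → 9, 5.54810/1 → 5; chars 95.
Subsquare: 0.69367/0.0833333 → 8 → i, 0.54810/0.0416667 → 13 → n; chars in.
Extended square: 0.02700/0.00833333 → 3, 0.00643/0.00416667 → 1; chars 31.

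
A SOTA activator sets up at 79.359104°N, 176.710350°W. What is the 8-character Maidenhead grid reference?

AQ19pi46

Offset from 180°W / 90°S: lon 3.28965°, lat 169.35910°.
Field: lon ⌊3.28965/20⌋ = 0 → A; lat ⌊169.35910/10⌋ = 16 → Q.
Square: lon ⌊3.28965/2⌋ = 1; lat ⌊9.35910/1⌋ = 9.
Subsquare: lon ⌊1.28965/0.0833333⌋ = 15 → p; lat ⌊0.35910/0.0416667⌋ = 8 → i.
Extended square: lon ⌊0.03965/0.00833333⌋ = 4; lat ⌊0.02577/0.00416667⌋ = 6.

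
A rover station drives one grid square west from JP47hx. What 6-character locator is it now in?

Longitude subsquare h = 7; −1 → 6 = g.
The latitude characters are unchanged.

JP47gx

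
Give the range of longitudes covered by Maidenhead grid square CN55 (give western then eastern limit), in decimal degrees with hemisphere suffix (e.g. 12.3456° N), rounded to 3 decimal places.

Field C=2, N=13: +2·20° lon, +13·10° lat → SW at lon -140°, lat 40°.
Square 5, 5: +5·2° lon, +5·1° lat → SW at lon -130°, lat 45°.
Cell spans 2° lon × 1° lat.
west 130.000° W, east 128.000° W.

130.000° W, 128.000° W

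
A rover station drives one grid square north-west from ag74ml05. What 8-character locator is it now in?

Longitude extended square 0; −1 → -1, wraps to 9, carry into subsquare.
Longitude subsquare m = 12; −1 → 11 = l.
Latitude extended square 5; +1 → 6.

AG74ll96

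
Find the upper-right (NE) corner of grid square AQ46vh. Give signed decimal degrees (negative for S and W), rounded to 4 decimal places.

Field A=0, Q=16: +0·20° lon, +16·10° lat → SW at lon -180°, lat 70°.
Square 4, 6: +4·2° lon, +6·1° lat → SW at lon -172°, lat 76°.
Subsquare v=21, h=7: +21·0.0833333° lon, +7·0.0416667° lat → SW at lon -170.25°, lat 76.2917°.
Cell spans 0.0833333° lon × 0.0416667° lat. NE corner is SW corner plus one full cell.
latitude 76.3333, longitude -170.1667.

76.3333, -170.1667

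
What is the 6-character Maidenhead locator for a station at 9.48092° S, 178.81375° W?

AI00om

Offset from 180°W / 90°S: lon 1.1863°, lat 80.5191°.
Field: lon ⌊1.1863/20⌋ = 0 → A; lat ⌊80.5191/10⌋ = 8 → I.
Square: lon ⌊1.1863/2⌋ = 0; lat ⌊0.5191/1⌋ = 0.
Subsquare: lon ⌊1.1863/0.0833333⌋ = 14 → o; lat ⌊0.5191/0.0416667⌋ = 12 → m.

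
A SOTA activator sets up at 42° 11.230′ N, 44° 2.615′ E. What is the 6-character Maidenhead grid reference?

Offset from 180°W / 90°S: lon 224.0436°, lat 132.1872°.
Field (20°×10°, letters A–R): lon ⌊224.0436/20⌋ = 11 → L; lat ⌊132.1872/10⌋ = 13 → N.
Square (2°×1°, digits 0–9): lon ⌊4.0436/2⌋ = 2; lat ⌊2.1872/1⌋ = 2.
Subsquare (5′×2.5′, letters a–x): lon ⌊0.0436/0.0833333⌋ = 0 → a; lat ⌊0.1872/0.0416667⌋ = 4 → e.

LN22ae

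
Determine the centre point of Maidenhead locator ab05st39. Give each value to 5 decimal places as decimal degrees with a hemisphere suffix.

74.16875° S, 178.47083° W

Field A=0, B=1: +0·20° lon, +1·10° lat → SW at lon -180°, lat -80°.
Square 0, 5: +0·2° lon, +5·1° lat → SW at lon -180°, lat -75°.
Subsquare s=18, t=19: +18·0.0833333° lon, +19·0.0416667° lat → SW at lon -178.5°, lat -74.2083°.
Extended square 3, 9: +3·0.00833333° lon, +9·0.00416667° lat → SW at lon -178.475°, lat -74.1708°.
Cell spans 0.00833333° lon × 0.00416667° lat. Centre is SW corner plus half of each.
latitude 74.16875° S, longitude 178.47083° W.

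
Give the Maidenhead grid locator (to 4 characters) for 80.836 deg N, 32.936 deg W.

Shift to the Maidenhead origin (180°W, 90°S): lon 147.06, lat 170.84.
Field: 147.06/20 → 7 → H, 170.84/10 → 17 → R; chars HR.
Square: 7.06/2 → 3, 0.84/1 → 0; chars 30.

HR30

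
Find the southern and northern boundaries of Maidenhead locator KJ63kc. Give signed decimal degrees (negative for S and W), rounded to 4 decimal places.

Field K=10, J=9: +10·20° lon, +9·10° lat → SW at lon 20°, lat 0°.
Square 6, 3: +6·2° lon, +3·1° lat → SW at lon 32°, lat 3°.
Subsquare k=10, c=2: +10·0.0833333° lon, +2·0.0416667° lat → SW at lon 32.8333°, lat 3.08333°.
Cell spans 0.0833333° lon × 0.0416667° lat.
south 3.0833, north 3.1250.

3.0833, 3.1250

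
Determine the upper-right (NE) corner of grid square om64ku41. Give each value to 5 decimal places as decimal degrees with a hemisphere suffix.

34.84167° N, 112.87500° E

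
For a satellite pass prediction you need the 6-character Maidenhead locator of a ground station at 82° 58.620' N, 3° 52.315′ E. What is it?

JR12wx

Shift to the Maidenhead origin (180°W, 90°S): lon 183.8719, lat 172.9770.
Field (20°×10°, letters A–R): 183.8719/20 → 9 → J, 172.9770/10 → 17 → R; chars JR.
Square (2°×1°, digits 0–9): 3.8719/2 → 1, 2.9770/1 → 2; chars 12.
Subsquare (5′×2.5′, letters a–x): 1.8719/0.0833333 → 22 → w, 0.9770/0.0416667 → 23 → x; chars wx.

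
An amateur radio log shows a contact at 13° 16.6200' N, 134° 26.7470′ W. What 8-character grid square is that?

Shift to the Maidenhead origin (180°W, 90°S): lon 45.55422, lat 103.27700.
Field: 45.55422/20 → 2 → C, 103.27700/10 → 10 → K; chars CK.
Square: 5.55422/2 → 2, 3.27700/1 → 3; chars 23.
Subsquare: 1.55422/0.0833333 → 18 → s, 0.27700/0.0416667 → 6 → g; chars sg.
Extended square: 0.05422/0.00833333 → 6, 0.02700/0.00416667 → 6; chars 66.

CK23sg66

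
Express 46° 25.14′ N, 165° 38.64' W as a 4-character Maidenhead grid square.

AN76

Offset from 180°W / 90°S: lon 14.36°, lat 136.42°.
Field (20°×10°, letters A–R): lon ⌊14.36/20⌋ = 0 → A; lat ⌊136.42/10⌋ = 13 → N.
Square (2°×1°, digits 0–9): lon ⌊14.36/2⌋ = 7; lat ⌊6.42/1⌋ = 6.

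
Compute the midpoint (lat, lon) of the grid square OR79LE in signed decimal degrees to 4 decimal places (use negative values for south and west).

89.1875, 114.9583

Field O=14, R=17: +14·20° lon, +17·10° lat → SW at lon 100°, lat 80°.
Square 7, 9: +7·2° lon, +9·1° lat → SW at lon 114°, lat 89°.
Subsquare l=11, e=4: +11·0.0833333° lon, +4·0.0416667° lat → SW at lon 114.917°, lat 89.1667°.
Cell spans 0.0833333° lon × 0.0416667° lat. Centre is SW corner plus half of each.
latitude 89.1875, longitude 114.9583.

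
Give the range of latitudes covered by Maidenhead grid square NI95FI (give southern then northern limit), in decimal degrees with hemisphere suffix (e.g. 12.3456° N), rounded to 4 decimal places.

4.6667° S, 4.6250° S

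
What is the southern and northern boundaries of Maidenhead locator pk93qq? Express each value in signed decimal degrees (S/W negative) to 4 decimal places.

13.6667, 13.7083

Field P=15, K=10: +15·20° lon, +10·10° lat → SW at lon 120°, lat 10°.
Square 9, 3: +9·2° lon, +3·1° lat → SW at lon 138°, lat 13°.
Subsquare q=16, q=16: +16·0.0833333° lon, +16·0.0416667° lat → SW at lon 139.333°, lat 13.6667°.
Cell spans 0.0833333° lon × 0.0416667° lat.
south 13.6667, north 13.7083.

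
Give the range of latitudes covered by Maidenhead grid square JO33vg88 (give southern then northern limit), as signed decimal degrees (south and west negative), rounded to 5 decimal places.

53.28333, 53.28750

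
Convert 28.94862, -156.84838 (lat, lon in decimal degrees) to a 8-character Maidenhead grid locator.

Add 180° to longitude and 90° to latitude: 23.15162, 118.94862.
Field (20°×10°, letters A–R): 23.15162/20 → 1 → B, 118.94862/10 → 11 → L; chars BL.
Square (2°×1°, digits 0–9): 3.15162/2 → 1, 8.94862/1 → 8; chars 18.
Subsquare (5′×2.5′, letters a–x): 1.15162/0.0833333 → 13 → n, 0.94862/0.0416667 → 22 → w; chars nw.
Extended square (30″×15″, digits 0–9): 0.06829/0.00833333 → 8, 0.03195/0.00416667 → 7; chars 87.

BL18nw87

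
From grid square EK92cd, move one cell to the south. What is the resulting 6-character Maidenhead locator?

EK92cc

Latitude subsquare d = 3; −1 → 2 = c.
The longitude characters are unchanged.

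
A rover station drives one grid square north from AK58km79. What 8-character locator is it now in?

AK58kn70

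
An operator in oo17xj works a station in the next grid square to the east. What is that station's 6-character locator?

Longitude subsquare x = 23; +1 → 24, wraps to 0 = a, carry into square.
Longitude square 1; +1 → 2.
The latitude characters are unchanged.

OO27aj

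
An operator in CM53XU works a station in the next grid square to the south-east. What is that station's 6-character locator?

Longitude subsquare x = 23; +1 → 24, wraps to 0 = a, carry into square.
Longitude square 5; +1 → 6.
Latitude subsquare u = 20; −1 → 19 = t.

CM63at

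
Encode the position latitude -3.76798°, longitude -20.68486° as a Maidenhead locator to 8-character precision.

Shift to the Maidenhead origin (180°W, 90°S): lon 159.31514, lat 86.23202.
Field (20°×10°, letters A–R): lon ⌊159.31514/20⌋ = 7 → H; lat ⌊86.23202/10⌋ = 8 → I.
Square (2°×1°, digits 0–9): lon ⌊19.31514/2⌋ = 9; lat ⌊6.23202/1⌋ = 6.
Subsquare (5′×2.5′, letters a–x): lon ⌊1.31514/0.0833333⌋ = 15 → p; lat ⌊0.23202/0.0416667⌋ = 5 → f.
Extended square (30″×15″, digits 0–9): lon ⌊0.06514/0.00833333⌋ = 7; lat ⌊0.02369/0.00416667⌋ = 5.

HI96pf75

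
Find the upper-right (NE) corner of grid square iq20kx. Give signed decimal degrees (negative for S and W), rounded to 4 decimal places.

71.0000, -15.0833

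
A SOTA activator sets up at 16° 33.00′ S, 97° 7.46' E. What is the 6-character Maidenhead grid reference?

NH83nk

Offset from 180°W / 90°S: lon 277.1243°, lat 73.4500°.
Field: 277.1243/20 → 13 → N, 73.4500/10 → 7 → H; chars NH.
Square: 17.1243/2 → 8, 3.4500/1 → 3; chars 83.
Subsquare: 1.1243/0.0833333 → 13 → n, 0.4500/0.0416667 → 10 → k; chars nk.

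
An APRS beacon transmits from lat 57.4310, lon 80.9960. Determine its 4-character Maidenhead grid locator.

NO07

Add 180° to longitude and 90° to latitude: 261.00, 147.43.
Field: lon ⌊261.00/20⌋ = 13 → N; lat ⌊147.43/10⌋ = 14 → O.
Square: lon ⌊1.00/2⌋ = 0; lat ⌊7.43/1⌋ = 7.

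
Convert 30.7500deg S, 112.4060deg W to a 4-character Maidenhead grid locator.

DF39

Offset from 180°W / 90°S: lon 67.59°, lat 59.25°.
Field: 67.59/20 → 3 → D, 59.25/10 → 5 → F; chars DF.
Square: 7.59/2 → 3, 9.25/1 → 9; chars 39.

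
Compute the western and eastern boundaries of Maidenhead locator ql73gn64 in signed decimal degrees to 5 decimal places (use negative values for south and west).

Field Q=16, L=11: +16·20° lon, +11·10° lat → SW at lon 140°, lat 20°.
Square 7, 3: +7·2° lon, +3·1° lat → SW at lon 154°, lat 23°.
Subsquare g=6, n=13: +6·0.0833333° lon, +13·0.0416667° lat → SW at lon 154.5°, lat 23.5417°.
Extended square 6, 4: +6·0.00833333° lon, +4·0.00416667° lat → SW at lon 154.55°, lat 23.5583°.
Cell spans 0.00833333° lon × 0.00416667° lat.
west 154.55000, east 154.55833.

154.55000, 154.55833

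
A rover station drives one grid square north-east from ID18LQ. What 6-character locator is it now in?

ID18mr

Longitude subsquare l = 11; +1 → 12 = m.
Latitude subsquare q = 16; +1 → 17 = r.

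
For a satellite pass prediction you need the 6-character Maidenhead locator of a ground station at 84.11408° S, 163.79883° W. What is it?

Add 180° to longitude and 90° to latitude: 16.2012, 5.8859.
Field: lon ⌊16.2012/20⌋ = 0 → A; lat ⌊5.8859/10⌋ = 0 → A.
Square: lon ⌊16.2012/2⌋ = 8; lat ⌊5.8859/1⌋ = 5.
Subsquare: lon ⌊0.2012/0.0833333⌋ = 2 → c; lat ⌊0.8859/0.0416667⌋ = 21 → v.

AA85cv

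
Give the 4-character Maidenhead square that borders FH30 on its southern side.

Latitude square 0; −1 → -1, wraps to 9, carry into field.
Latitude field H = 7; −1 → 6 = G.
The longitude characters are unchanged.

FG39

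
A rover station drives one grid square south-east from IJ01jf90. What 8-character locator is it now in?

IJ01ke09

Longitude extended square 9; +1 → 10, wraps to 0, carry into subsquare.
Longitude subsquare j = 9; +1 → 10 = k.
Latitude extended square 0; −1 → -1, wraps to 9, carry into subsquare.
Latitude subsquare f = 5; −1 → 4 = e.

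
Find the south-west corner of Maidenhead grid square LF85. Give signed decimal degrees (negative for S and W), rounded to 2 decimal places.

-35.00, 56.00

Field L=11, F=5: +11·20° lon, +5·10° lat → SW at lon 40°, lat -40°.
Square 8, 5: +8·2° lon, +5·1° lat → SW at lon 56°, lat -35°.
latitude -35.00, longitude 56.00.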